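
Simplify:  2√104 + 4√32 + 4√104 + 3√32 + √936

28*√2 + 18*√26

2√104 = 4*√26; 4√32 = 16*√2; 4√104 = 8*√26; 3√32 = 12*√2; √936 = 6*√26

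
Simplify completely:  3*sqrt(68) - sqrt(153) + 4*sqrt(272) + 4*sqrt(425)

39*sqrt(17)

3*sqrt(68) = 6*sqrt(17); sqrt(153) = 3*sqrt(17); 4*sqrt(272) = 16*sqrt(17); 4*sqrt(425) = 20*sqrt(17)
Combine: (6 - 3 + 16 + 20)·sqrt(17) = 39*sqrt(17)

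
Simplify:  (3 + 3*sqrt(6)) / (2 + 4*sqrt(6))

Multiply numerator and denominator by -4*sqrt(6) + 2.
Denominator becomes -92; numerator becomes -66 - 6*sqrt(6).

(3*sqrt(6) + 33)/46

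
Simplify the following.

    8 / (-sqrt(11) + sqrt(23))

(2*sqrt(11) + 2*sqrt(23))/3

Multiply numerator and denominator by sqrt(11) + sqrt(23).
Denominator becomes 12; numerator becomes 8*sqrt(11) + 8*sqrt(23).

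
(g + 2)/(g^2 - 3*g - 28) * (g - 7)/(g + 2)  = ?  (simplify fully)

Factor: g^2 - 3*g - 28 = (g + 4)*(g - 7)
Cancel the common factors (g + 2), (g - 7).

1/(g + 4)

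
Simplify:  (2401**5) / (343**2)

7**14

2401**5 = 7**20; 343**2 = 7**6
Combine exponents: 7**14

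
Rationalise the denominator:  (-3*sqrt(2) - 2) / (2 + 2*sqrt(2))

(-4 + sqrt(2))/2

Multiply numerator and denominator by -2*sqrt(2) + 2.
Denominator becomes -4; numerator becomes -2*sqrt(2) + 8.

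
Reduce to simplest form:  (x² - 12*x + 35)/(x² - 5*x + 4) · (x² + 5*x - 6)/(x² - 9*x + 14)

(x² + x - 30)/(x² - 6*x + 8)

Factor: x² - 12*x + 35 = (x - 7)·(x - 5);  x² - 5*x + 4 = (x - 4)·(x - 1);  x² + 5*x - 6 = (x - 1)·(x + 6);  x² - 9*x + 14 = (x - 7)·(x - 2)
Cancel the common factors (x - 1), (x - 7).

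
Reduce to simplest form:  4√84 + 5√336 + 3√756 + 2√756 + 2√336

66*√21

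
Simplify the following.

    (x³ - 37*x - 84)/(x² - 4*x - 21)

Factor: x³ - 37*x - 84 = (x + 4)·(x - 7)·(x + 3);  x² - 4*x - 21 = (x + 3)·(x - 7)
Cancel the common factors (x + 3), (x - 7).

x + 4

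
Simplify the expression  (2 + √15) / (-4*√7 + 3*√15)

Multiply numerator and denominator by 4*√7 + 3*√15.
Denominator becomes 23; numerator becomes 8*√7 + 6*√15 + 4*√105 + 45.

(8*√7 + 6*√15 + 4*√105 + 45)/23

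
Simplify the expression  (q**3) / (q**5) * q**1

1/q

Quotient: (q**-2)
Multiply by q**1: add exponents.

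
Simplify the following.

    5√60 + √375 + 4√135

5√60 = 10*√15; √375 = 5*√15; 4√135 = 12*√15
Combine: (10 + 5 + 12)·√15 = 27*√15

27*√15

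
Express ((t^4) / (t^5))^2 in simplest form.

t^(-2)

Inside the bracket: (t^-1)
Raise to the power 2: (t^-2)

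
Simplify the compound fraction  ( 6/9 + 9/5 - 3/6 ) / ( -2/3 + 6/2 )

59/70

Numerator: 6/9 + 9/5 - 3/6 = 59/30
Denominator: -2/3 + 6/2 = 7/3
Divide: (59/30) · (3/7) = 59/70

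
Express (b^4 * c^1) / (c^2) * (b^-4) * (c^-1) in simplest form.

c^(-2)

Quotient: b^4 * (c^-1)
Multiply by (b^-4) * (c^-1): add exponents.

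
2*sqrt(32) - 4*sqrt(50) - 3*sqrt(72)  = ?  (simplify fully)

2*sqrt(32) = 8*sqrt(2); 4*sqrt(50) = 20*sqrt(2); 3*sqrt(72) = 18*sqrt(2)
Combine: (8 - 20 - 18)·sqrt(2) = -30*sqrt(2)

-30*sqrt(2)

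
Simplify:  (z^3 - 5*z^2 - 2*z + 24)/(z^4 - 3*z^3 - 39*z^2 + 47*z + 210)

(z - 4)/(z^2 - 2*z - 35)

Factor: z^3 - 5*z^2 - 2*z + 24 = (z - 3)*(z + 2)*(z - 4);  z^4 - 3*z^3 - 39*z^2 + 47*z + 210 = (z + 5)*(z - 7)*(z + 2)*(z - 3)
Cancel the common factors (z - 3), (z + 2).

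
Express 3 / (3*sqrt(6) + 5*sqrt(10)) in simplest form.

(-9*sqrt(6) + 15*sqrt(10))/196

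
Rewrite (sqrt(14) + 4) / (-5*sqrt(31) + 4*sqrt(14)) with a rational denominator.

(-20*sqrt(31) - 5*sqrt(434) - 16*sqrt(14) - 56)/551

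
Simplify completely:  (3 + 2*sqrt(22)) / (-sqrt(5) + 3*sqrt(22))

(3*sqrt(5) + 2*sqrt(110) + 9*sqrt(22) + 132)/193

Multiply numerator and denominator by sqrt(5) + 3*sqrt(22).
Denominator becomes 193; numerator becomes 3*sqrt(5) + 2*sqrt(110) + 9*sqrt(22) + 132.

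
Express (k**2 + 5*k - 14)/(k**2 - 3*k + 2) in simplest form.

(k + 7)/(k - 1)

Factor: k**2 + 5*k - 14 = (k + 7)*(k - 2);  k**2 - 3*k + 2 = (k - 1)*(k - 2)
Cancel the common factor (k - 2).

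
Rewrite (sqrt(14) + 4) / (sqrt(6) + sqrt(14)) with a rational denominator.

(-2*sqrt(6) - sqrt(21) + 7 + 2*sqrt(14))/4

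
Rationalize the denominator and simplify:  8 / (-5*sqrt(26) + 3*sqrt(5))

(-40*sqrt(26) - 24*sqrt(5))/605

Multiply numerator and denominator by 3*sqrt(5) + 5*sqrt(26).
Denominator becomes -605; numerator becomes 24*sqrt(5) + 40*sqrt(26).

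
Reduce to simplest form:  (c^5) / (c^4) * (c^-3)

c^(-2)

Quotient: c^1
Multiply by (c^-3): add exponents.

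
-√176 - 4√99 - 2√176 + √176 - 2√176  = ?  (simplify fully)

√176 = 4*√11; 4√99 = 12*√11; 2√176 = 8*√11; √176 = 4*√11; 2√176 = 8*√11
Combine: (-4 - 12 - 8 + 4 - 8)·√11 = -28*√11

-28*√11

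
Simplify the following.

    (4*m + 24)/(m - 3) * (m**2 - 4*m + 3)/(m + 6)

4*m - 4

Factor: 4*m + 24 = 4*(m + 6);  m**2 - 4*m + 3 = (m - 1)*(m - 3)
Cancel the common factors (m - 3), (m + 6).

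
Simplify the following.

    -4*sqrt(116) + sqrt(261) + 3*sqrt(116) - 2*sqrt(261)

4*sqrt(116) = 8*sqrt(29); sqrt(261) = 3*sqrt(29); 3*sqrt(116) = 6*sqrt(29); 2*sqrt(261) = 6*sqrt(29)
Combine: (-8 + 3 + 6 - 6)·sqrt(29) = -5*sqrt(29)

-5*sqrt(29)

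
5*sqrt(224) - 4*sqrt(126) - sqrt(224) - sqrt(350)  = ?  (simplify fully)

5*sqrt(224) = 20*sqrt(14); 4*sqrt(126) = 12*sqrt(14); sqrt(224) = 4*sqrt(14); sqrt(350) = 5*sqrt(14)
Combine: (20 - 12 - 4 - 5)·sqrt(14) = -sqrt(14)

-sqrt(14)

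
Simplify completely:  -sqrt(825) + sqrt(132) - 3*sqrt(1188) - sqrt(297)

-24*sqrt(33)

sqrt(825) = 5*sqrt(33); sqrt(132) = 2*sqrt(33); 3*sqrt(1188) = 18*sqrt(33); sqrt(297) = 3*sqrt(33)
Combine: (-5 + 2 - 18 - 3)·sqrt(33) = -24*sqrt(33)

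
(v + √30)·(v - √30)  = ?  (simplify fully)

v² - 30

(v)^2 - (√30)^2 = v² - 30.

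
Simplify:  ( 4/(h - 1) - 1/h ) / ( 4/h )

(3*h + 1)/(4*h - 4)

Numerator: 4/(h - 1) - 1/h = (3*h + 1)/(h**2 - h)
Denominator: 4/h = 4/h
Divide: ((3*h + 1)/(h**2 - h)) · (h/4) = (3*h + 1)/(4*h - 4)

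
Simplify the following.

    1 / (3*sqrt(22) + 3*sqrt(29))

Multiply numerator and denominator by -3*sqrt(29) + 3*sqrt(22).
Denominator becomes -63; numerator becomes -3*sqrt(29) + 3*sqrt(22).

(-sqrt(22) + sqrt(29))/21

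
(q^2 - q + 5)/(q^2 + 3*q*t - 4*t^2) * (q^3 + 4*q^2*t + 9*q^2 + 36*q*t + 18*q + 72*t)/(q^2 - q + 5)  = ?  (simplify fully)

(q^2 + 9*q + 18)/(q - t)

Factor: q^2 + 3*q*t - 4*t^2 = (q - t)*(q + 4*t);  q^3 + 4*q^2*t + 9*q^2 + 36*q*t + 18*q + 72*t = (q + 3)*(q + 4*t)*(q + 6)
Cancel the common factors (q^2 - q + 5), (q + 4*t).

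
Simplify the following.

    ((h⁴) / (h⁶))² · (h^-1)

Inside the bracket: (h^-2)
Raise to the power 2: (h^-4)
Multiply by (h^-1): add exponents.

h^(-5)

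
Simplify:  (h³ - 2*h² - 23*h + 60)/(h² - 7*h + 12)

Factor: h³ - 2*h² - 23*h + 60 = (h - 4)·(h + 5)·(h - 3);  h² - 7*h + 12 = (h - 4)·(h - 3)
Cancel the common factors (h - 4), (h - 3).

h + 5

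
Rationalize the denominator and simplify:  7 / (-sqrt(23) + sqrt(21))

(-7*sqrt(23) - 7*sqrt(21))/2

Multiply numerator and denominator by sqrt(21) + sqrt(23).
Denominator becomes -2; numerator becomes 7*sqrt(21) + 7*sqrt(23).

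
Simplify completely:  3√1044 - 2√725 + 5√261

3√1044 = 18*√29; 2√725 = 10*√29; 5√261 = 15*√29
Combine: (18 - 10 + 15)·√29 = 23*√29

23*√29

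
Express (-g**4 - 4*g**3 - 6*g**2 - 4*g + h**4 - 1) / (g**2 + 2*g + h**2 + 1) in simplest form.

-g**2 - 2*g + h**2 - 1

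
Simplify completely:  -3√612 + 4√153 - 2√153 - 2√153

-18*√17

3√612 = 18*√17; 4√153 = 12*√17; 2√153 = 6*√17; 2√153 = 6*√17
Combine: (-18 + 12 - 6 - 6)·√17 = -18*√17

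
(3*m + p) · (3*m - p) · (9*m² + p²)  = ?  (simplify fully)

Telescope via difference of squares: ((3*m)+p)((3*m)-p) = 9*m² - p², then repeat with the next factor.

81*m⁴ - p⁴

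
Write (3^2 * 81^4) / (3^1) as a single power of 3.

3^2 = 3^2; 81^4 = 3^16; 3^1 = 3^1
Combine exponents: 3^17

3^17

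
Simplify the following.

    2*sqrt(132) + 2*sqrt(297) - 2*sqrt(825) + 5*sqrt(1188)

2*sqrt(132) = 4*sqrt(33); 2*sqrt(297) = 6*sqrt(33); 2*sqrt(825) = 10*sqrt(33); 5*sqrt(1188) = 30*sqrt(33)
Combine: (4 + 6 - 10 + 30)·sqrt(33) = 30*sqrt(33)

30*sqrt(33)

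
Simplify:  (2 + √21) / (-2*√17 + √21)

Multiply numerator and denominator by √21 + 2*√17.
Denominator becomes -47; numerator becomes 2*√21 + 4*√17 + 21 + 2*√357.

(-2*√357 - 21 - 4*√17 - 2*√21)/47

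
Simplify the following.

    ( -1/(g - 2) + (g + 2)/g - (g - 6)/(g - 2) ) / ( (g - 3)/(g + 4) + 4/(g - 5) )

(5*g^3 - 9*g^2 - 96*g + 80)/(g^4 - 6*g^3 + 39*g^2 - 62*g)

Numerator: -1/(g - 2) + (g + 2)/g - (g - 6)/(g - 2) = (5*g - 4)/(g^2 - 2*g)
Denominator: (g - 3)/(g + 4) + 4/(g - 5) = (g^2 - 4*g + 31)/(g^2 - g - 20)
Divide: ((5*g - 4)/(g^2 - 2*g)) · ((g^2 - g - 20)/(g^2 - 4*g + 31)) = (5*g^3 - 9*g^2 - 96*g + 80)/(g^4 - 6*g^3 + 39*g^2 - 62*g)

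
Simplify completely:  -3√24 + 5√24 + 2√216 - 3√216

-2*√6

3√24 = 6*√6; 5√24 = 10*√6; 2√216 = 12*√6; 3√216 = 18*√6
Combine: (-6 + 10 + 12 - 18)·√6 = -2*√6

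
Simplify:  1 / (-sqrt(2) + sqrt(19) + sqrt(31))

Group as (sqrt(19) + sqrt(31)) - sqrt(2); multiply by (sqrt(19) + sqrt(31)) + sqrt(2), then rationalise the remaining surd.

(-24*sqrt(2) - 5*sqrt(31) + 7*sqrt(19) + sqrt(1178))/26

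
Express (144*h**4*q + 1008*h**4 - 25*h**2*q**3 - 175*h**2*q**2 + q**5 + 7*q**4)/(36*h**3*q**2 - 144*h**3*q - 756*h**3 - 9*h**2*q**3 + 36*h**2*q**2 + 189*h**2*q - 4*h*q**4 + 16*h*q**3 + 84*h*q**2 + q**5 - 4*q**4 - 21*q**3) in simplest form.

(4*h*q + 28*h + q**2 + 7*q)/(q**2 - 4*q - 21)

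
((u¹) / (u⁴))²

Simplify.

u^(-6)

Inside the bracket: (u^-3)
Raise to the power 2: (u^-6)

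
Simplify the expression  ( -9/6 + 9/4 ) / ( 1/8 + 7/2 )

6/29

Numerator: -9/6 + 9/4 = 3/4
Denominator: 1/8 + 7/2 = 29/8
Divide: (3/4) · (8/29) = 6/29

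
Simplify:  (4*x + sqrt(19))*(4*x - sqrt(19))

16*x**2 - 19

Difference of squares with P = 4*x, Q = sqrt(19).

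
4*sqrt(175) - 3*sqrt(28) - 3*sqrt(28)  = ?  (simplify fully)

8*sqrt(7)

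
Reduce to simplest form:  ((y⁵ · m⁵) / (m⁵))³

Inside the bracket: y⁵
Raise to the power 3: y^15

y^15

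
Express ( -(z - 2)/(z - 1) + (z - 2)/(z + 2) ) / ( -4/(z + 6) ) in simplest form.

Numerator: -(z - 2)/(z - 1) + (z - 2)/(z + 2) = (-3*z + 6)/(z^2 + z - 2)
Denominator: -4/(z + 6) = -4/(z + 6)
Divide: ((-3*z + 6)/(z^2 + z - 2)) · (-z/4 - 3/2) = (3*z^2 + 12*z - 36)/(4*z^2 + 4*z - 8)

(3*z^2 + 12*z - 36)/(4*z^2 + 4*z - 8)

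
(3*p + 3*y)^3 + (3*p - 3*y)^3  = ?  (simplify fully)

54*p*(p^2 + 3*y^2)

Binomially expand both and collect terms in (3*p), (3*y).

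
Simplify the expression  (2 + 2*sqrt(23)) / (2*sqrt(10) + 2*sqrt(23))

(-sqrt(230) - sqrt(10) + sqrt(23) + 23)/13

Multiply numerator and denominator by -2*sqrt(10) + 2*sqrt(23).
Denominator becomes 52; numerator becomes -4*sqrt(230) - 4*sqrt(10) + 4*sqrt(23) + 92.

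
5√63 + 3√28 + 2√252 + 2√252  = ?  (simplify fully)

45*√7

5√63 = 15*√7; 3√28 = 6*√7; 2√252 = 12*√7; 2√252 = 12*√7
Combine: (15 + 6 + 12 + 12)·√7 = 45*√7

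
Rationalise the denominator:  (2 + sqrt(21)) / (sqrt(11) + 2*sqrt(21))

Multiply numerator and denominator by -sqrt(11) + 2*sqrt(21).
Denominator becomes 73; numerator becomes -sqrt(231) - 2*sqrt(11) + 4*sqrt(21) + 42.

(-sqrt(231) - 2*sqrt(11) + 4*sqrt(21) + 42)/73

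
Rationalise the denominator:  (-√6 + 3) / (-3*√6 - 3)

(-4*√6 + 9)/15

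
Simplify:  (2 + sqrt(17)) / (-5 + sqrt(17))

(-7*sqrt(17) - 27)/8

Multiply numerator and denominator by -5 - sqrt(17).
Denominator becomes 8; numerator becomes -7*sqrt(17) - 27.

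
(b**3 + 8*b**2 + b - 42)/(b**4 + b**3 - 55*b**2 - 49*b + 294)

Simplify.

Factor: b**3 + 8*b**2 + b - 42 = (b + 3)*(b - 2)*(b + 7);  b**4 + b**3 - 55*b**2 - 49*b + 294 = (b + 7)*(b - 7)*(b - 2)*(b + 3)
Cancel the common factors (b - 2), (b + 7), (b + 3).

1/(b - 7)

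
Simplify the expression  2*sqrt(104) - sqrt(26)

2*sqrt(104) = 4*sqrt(26); sqrt(26) = sqrt(26)
Combine: (4 - 1)·sqrt(26) = 3*sqrt(26)

3*sqrt(26)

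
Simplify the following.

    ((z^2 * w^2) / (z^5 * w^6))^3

1/(w^12*z^9)

Inside the bracket: (z^-3) * (w^-4)
Raise to the power 3: (z^-9) * (w^-12)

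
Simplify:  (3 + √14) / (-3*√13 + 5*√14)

Multiply numerator and denominator by 3*√13 + 5*√14.
Denominator becomes 233; numerator becomes 9*√13 + 3*√182 + 15*√14 + 70.

(9*√13 + 3*√182 + 15*√14 + 70)/233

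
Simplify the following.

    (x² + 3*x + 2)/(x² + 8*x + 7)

(x + 2)/(x + 7)

Factor: x² + 3*x + 2 = (x + 2)·(x + 1);  x² + 8*x + 7 = (x + 7)·(x + 1)
Cancel the common factor (x + 1).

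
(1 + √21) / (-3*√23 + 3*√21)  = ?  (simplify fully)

Multiply numerator and denominator by 3*√21 + 3*√23.
Denominator becomes -18; numerator becomes 3*√21 + 3*√23 + 63 + 3*√483.

(-√483 - 21 - √23 - √21)/6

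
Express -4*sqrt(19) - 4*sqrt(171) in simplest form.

-16*sqrt(19)

4*sqrt(19) = 4*sqrt(19); 4*sqrt(171) = 12*sqrt(19)
Combine: (-4 - 12)·sqrt(19) = -16*sqrt(19)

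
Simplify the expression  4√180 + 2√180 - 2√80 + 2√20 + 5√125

57*√5

4√180 = 24*√5; 2√180 = 12*√5; 2√80 = 8*√5; 2√20 = 4*√5; 5√125 = 25*√5
Combine: (24 + 12 - 8 + 4 + 25)·√5 = 57*√5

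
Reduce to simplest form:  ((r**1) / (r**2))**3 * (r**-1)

Inside the bracket: (r**-1)
Raise to the power 3: (r**-3)
Multiply by (r**-1): add exponents.

r**(-4)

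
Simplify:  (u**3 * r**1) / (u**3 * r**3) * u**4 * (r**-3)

u**4/r**5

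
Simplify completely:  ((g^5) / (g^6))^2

Inside the bracket: (g^-1)
Raise to the power 2: (g^-2)

g^(-2)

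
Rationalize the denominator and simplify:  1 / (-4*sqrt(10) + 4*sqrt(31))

(sqrt(10) + sqrt(31))/84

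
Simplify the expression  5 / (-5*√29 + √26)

(-25*√29 - 5*√26)/699

Multiply numerator and denominator by √26 + 5*√29.
Denominator becomes -699; numerator becomes 5*√26 + 25*√29.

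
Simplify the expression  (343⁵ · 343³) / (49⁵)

343⁵ = 7^15; 343³ = 7^9; 49⁵ = 7^10
Combine exponents: 7^14

7^14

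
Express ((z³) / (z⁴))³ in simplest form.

z^(-3)

Inside the bracket: (z^-1)
Raise to the power 3: (z^-3)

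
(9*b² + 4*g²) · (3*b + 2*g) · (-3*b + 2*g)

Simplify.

Telescope via difference of squares: ((2*g)+(3*b))((2*g)-(3*b)) = -9*b² + 4*g², then repeat with the next factor.

-81*b⁴ + 16*g⁴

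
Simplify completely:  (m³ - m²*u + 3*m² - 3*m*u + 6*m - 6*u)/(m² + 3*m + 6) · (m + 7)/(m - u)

m + 7

Factor: m³ - m²*u + 3*m² - 3*m*u + 6*m - 6*u = (m² + 3*m + 6)·(m - u)
Cancel the common factors (m² + 3*m + 6), (m - u).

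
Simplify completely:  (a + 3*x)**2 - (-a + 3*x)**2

Binomially expand both and collect terms in (3*x), a.

12*a*x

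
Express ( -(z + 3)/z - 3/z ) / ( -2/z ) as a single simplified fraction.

z/2 + 3

Numerator: -(z + 3)/z - 3/z = (-z - 6)/z
Denominator: -2/z = -2/z
Divide: ((-z - 6)/z) · (-z/2) = z/2 + 3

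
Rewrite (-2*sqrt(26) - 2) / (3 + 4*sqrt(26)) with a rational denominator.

Multiply numerator and denominator by -4*sqrt(26) + 3.
Denominator becomes -407; numerator becomes 2*sqrt(26) + 202.

(-202 - 2*sqrt(26))/407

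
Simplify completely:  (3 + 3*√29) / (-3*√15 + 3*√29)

(√15 + √29 + √435 + 29)/14

Multiply numerator and denominator by 3*√15 + 3*√29.
Denominator becomes 126; numerator becomes 9*√15 + 9*√29 + 9*√435 + 261.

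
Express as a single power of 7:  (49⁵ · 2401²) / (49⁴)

49⁵ = 7^10; 2401² = 7^8; 49⁴ = 7^8
Combine exponents: 7^10

7^10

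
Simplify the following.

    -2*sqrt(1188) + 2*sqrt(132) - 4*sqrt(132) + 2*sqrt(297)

-10*sqrt(33)

2*sqrt(1188) = 12*sqrt(33); 2*sqrt(132) = 4*sqrt(33); 4*sqrt(132) = 8*sqrt(33); 2*sqrt(297) = 6*sqrt(33)
Combine: (-12 + 4 - 8 + 6)·sqrt(33) = -10*sqrt(33)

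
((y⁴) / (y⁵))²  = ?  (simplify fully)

Inside the bracket: (y^-1)
Raise to the power 2: (y^-2)

y^(-2)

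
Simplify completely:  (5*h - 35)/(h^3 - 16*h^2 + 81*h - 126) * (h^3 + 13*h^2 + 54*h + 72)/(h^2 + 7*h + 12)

(5*h + 30)/(h^2 - 9*h + 18)

Factor: 5*h - 35 = 5*(h - 7);  h^3 - 16*h^2 + 81*h - 126 = (h - 3)*(h - 6)*(h - 7);  h^3 + 13*h^2 + 54*h + 72 = (h + 4)*(h + 3)*(h + 6);  h^2 + 7*h + 12 = (h + 4)*(h + 3)
Cancel the common factors (h + 4), (h - 7), (h + 3).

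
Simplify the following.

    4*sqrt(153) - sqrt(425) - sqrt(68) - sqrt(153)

2*sqrt(17)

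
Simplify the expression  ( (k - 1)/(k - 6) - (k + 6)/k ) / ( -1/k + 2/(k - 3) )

(-k^2 + 39*k - 108)/(k^2 - 3*k - 18)

Numerator: (k - 1)/(k - 6) - (k + 6)/k = (-k + 36)/(k^2 - 6*k)
Denominator: -1/k + 2/(k - 3) = (k + 3)/(k^2 - 3*k)
Divide: ((-k + 36)/(k^2 - 6*k)) · ((k^2 - 3*k)/(k + 3)) = (-k^2 + 39*k - 108)/(k^2 - 3*k - 18)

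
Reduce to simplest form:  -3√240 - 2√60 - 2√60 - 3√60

3√240 = 12*√15; 2√60 = 4*√15; 2√60 = 4*√15; 3√60 = 6*√15
Combine: (-12 - 4 - 4 - 6)·√15 = -26*√15

-26*√15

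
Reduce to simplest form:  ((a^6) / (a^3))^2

a^6

Inside the bracket: a^3
Raise to the power 2: a^6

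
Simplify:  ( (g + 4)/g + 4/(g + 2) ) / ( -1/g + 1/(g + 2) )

Numerator: (g + 4)/g + 4/(g + 2) = (g**2 + 10*g + 8)/(g**2 + 2*g)
Denominator: -1/g + 1/(g + 2) = -2/(g**2 + 2*g)
Divide: ((g**2 + 10*g + 8)/(g**2 + 2*g)) · (-g**2/2 - g) = -g**2/2 - 5*g - 4

-g**2/2 - 5*g - 4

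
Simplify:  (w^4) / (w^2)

w^2

Quotient: w^2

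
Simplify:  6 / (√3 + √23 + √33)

Group as (√3 + √23) + √33; multiply by (√3 + √23) - √33, then rationalise the remaining surd.

(-36*√253 - 42*√33 + 78*√23 + 318*√3)/227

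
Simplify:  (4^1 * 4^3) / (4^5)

2^(-2)

4^1 = 2^2; 4^3 = 2^6; 4^5 = 2^10
Combine exponents: 2^(-2)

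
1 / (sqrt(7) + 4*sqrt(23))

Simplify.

Multiply numerator and denominator by -4*sqrt(23) + sqrt(7).
Denominator becomes -361; numerator becomes -4*sqrt(23) + sqrt(7).

(-sqrt(7) + 4*sqrt(23))/361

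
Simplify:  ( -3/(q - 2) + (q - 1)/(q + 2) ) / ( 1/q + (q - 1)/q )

(q² - 6*q - 4)/(q² - 4)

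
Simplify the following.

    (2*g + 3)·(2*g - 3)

4*g² - 9

Product of conjugates: (P+Q)(P-Q) = P^2 - Q^2.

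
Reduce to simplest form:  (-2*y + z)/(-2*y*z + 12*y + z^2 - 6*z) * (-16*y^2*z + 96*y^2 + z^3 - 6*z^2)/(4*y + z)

-4*y + z

Factor: -2*y*z + 12*y + z^2 - 6*z = (-2*y + z)*(z - 6);  -16*y^2*z + 96*y^2 + z^3 - 6*z^2 = (4*y + z)*(z - 6)*(-4*y + z)
Cancel the common factors (-2*y + z), (4*y + z), (z - 6).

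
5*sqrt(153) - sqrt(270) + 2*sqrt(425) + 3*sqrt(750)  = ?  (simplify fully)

5*sqrt(153) = 15*sqrt(17); sqrt(270) = 3*sqrt(30); 2*sqrt(425) = 10*sqrt(17); 3*sqrt(750) = 15*sqrt(30)

12*sqrt(30) + 25*sqrt(17)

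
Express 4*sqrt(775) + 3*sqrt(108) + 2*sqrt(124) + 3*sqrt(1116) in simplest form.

18*sqrt(3) + 42*sqrt(31)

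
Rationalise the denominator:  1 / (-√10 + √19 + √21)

(-15*√10 + 4*√21 + 6*√19 + √3990)/348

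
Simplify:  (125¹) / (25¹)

5^1

125¹ = 5^3; 25¹ = 5^2
Combine exponents: 5^1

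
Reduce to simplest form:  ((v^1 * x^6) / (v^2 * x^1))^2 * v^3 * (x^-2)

Inside the bracket: (v^-1) * x^5
Raise to the power 2: (v^-2) * x^10
Multiply by v^3 * (x^-2): add exponents.

v*x^8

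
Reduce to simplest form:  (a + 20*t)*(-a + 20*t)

-a^2 + 400*t^2

Product of conjugates: (P+Q)(P-Q) = P^2 - Q^2.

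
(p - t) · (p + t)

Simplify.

Pair the conjugate factors: (p+t)(p-t) = p² - t².

p² - t²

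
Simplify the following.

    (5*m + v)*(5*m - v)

25*m^2 - v^2

Product of conjugates: (P+Q)(P-Q) = P^2 - Q^2.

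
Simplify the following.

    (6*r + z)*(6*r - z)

Product of conjugates: (P+Q)(P-Q) = P^2 - Q^2.

36*r^2 - z^2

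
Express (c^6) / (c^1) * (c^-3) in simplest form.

c^2

Quotient: c^5
Multiply by (c^-3): add exponents.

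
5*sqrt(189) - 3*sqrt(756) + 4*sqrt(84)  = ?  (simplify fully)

5*sqrt(21)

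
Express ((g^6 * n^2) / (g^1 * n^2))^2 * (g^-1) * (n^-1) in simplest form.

g^9/n

Inside the bracket: g^5
Raise to the power 2: g^10
Multiply by (g^-1) * (n^-1): add exponents.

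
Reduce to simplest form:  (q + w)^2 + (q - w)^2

2*q^2 + 2*w^2

Only the even-power cross terms survive.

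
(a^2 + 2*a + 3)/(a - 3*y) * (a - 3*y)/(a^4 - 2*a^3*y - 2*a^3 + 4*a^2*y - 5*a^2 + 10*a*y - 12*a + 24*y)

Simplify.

Factor: a^4 - 2*a^3*y - 2*a^3 + 4*a^2*y - 5*a^2 + 10*a*y - 12*a + 24*y = (a^2 + 2*a + 3)*(a - 4)*(a - 2*y)
Cancel the common factors (a^2 + 2*a + 3), (a - 3*y).

-1/(-a^2 + 2*a*y + 4*a - 8*y)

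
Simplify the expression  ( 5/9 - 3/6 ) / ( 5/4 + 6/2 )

2/153

Numerator: 5/9 - 3/6 = 1/18
Denominator: 5/4 + 6/2 = 17/4
Divide: (1/18) · (4/17) = 2/153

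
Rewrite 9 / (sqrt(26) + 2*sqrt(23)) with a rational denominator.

(-3*sqrt(26) + 6*sqrt(23))/22

Multiply numerator and denominator by -sqrt(26) + 2*sqrt(23).
Denominator becomes 66; numerator becomes -9*sqrt(26) + 18*sqrt(23).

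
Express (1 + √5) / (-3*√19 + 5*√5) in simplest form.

(-3*√95 - 25 - 3*√19 - 5*√5)/46

Multiply numerator and denominator by 5*√5 + 3*√19.
Denominator becomes -46; numerator becomes 5*√5 + 3*√19 + 25 + 3*√95.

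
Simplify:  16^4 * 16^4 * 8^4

2^44

16^4 = 2^16; 16^4 = 2^16; 8^4 = 2^12
Combine exponents: 2^44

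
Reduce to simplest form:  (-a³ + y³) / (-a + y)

Apply the difference-of-cubes factorisation and cancel (-a + y).

a² + a*y + y²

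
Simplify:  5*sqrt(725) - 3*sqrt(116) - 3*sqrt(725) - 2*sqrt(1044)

5*sqrt(725) = 25*sqrt(29); 3*sqrt(116) = 6*sqrt(29); 3*sqrt(725) = 15*sqrt(29); 2*sqrt(1044) = 12*sqrt(29)
Combine: (25 - 6 - 15 - 12)·sqrt(29) = -8*sqrt(29)

-8*sqrt(29)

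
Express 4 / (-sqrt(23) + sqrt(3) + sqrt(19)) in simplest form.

Group as (sqrt(3) + sqrt(19)) - sqrt(23); multiply by (sqrt(3) + sqrt(19)) + sqrt(23), then rationalise the remaining surd.

(4*sqrt(23) + 28*sqrt(19) + 156*sqrt(3) + 8*sqrt(1311))/227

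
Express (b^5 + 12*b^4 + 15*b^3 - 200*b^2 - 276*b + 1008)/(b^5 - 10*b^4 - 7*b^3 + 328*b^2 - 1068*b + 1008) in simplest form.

Factor: b^5 + 12*b^4 + 15*b^3 - 200*b^2 - 276*b + 1008 = (b - 3)*(b + 6)*(b - 2)*(b + 4)*(b + 7);  b^5 - 10*b^4 - 7*b^3 + 328*b^2 - 1068*b + 1008 = (b - 2)*(b - 3)*(b - 7)*(b + 6)*(b - 4)
Cancel the common factors (b - 2), (b - 3), (b + 6).

(b^2 + 11*b + 28)/(b^2 - 11*b + 28)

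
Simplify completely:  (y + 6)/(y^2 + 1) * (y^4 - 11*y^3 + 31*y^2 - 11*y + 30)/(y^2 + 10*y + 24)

(y^2 - 11*y + 30)/(y + 4)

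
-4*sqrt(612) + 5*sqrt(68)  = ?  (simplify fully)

4*sqrt(612) = 24*sqrt(17); 5*sqrt(68) = 10*sqrt(17)
Combine: (-24 + 10)·sqrt(17) = -14*sqrt(17)

-14*sqrt(17)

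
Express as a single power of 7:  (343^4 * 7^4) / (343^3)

7^7

343^4 = 7^12; 7^4 = 7^4; 343^3 = 7^9
Combine exponents: 7^7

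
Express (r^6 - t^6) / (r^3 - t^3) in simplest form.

r^3 + t^3

Factor r^6 - t^6 and cancel (r^3 - t^3).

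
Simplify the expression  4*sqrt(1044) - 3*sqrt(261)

4*sqrt(1044) = 24*sqrt(29); 3*sqrt(261) = 9*sqrt(29)
Combine: (24 - 9)·sqrt(29) = 15*sqrt(29)

15*sqrt(29)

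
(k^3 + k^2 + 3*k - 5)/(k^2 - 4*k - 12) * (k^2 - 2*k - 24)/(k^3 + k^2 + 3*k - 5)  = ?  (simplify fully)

Factor: k^3 + k^2 + 3*k - 5 = (k^2 + 2*k + 5)*(k - 1);  k^2 - 4*k - 12 = (k + 2)*(k - 6);  k^2 - 2*k - 24 = (k + 4)*(k - 6);  k^3 + k^2 + 3*k - 5 = (k^2 + 2*k + 5)*(k - 1)
Cancel the common factors (k^2 + 2*k + 5), (k - 1), (k - 6).

(k + 4)/(k + 2)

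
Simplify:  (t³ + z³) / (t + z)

t² - t*z + z²

t^3 + z^3 = (t + z)(t² - t*z + z²).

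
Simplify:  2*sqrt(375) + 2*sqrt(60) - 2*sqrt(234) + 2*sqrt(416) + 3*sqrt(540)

2*sqrt(375) = 10*sqrt(15); 2*sqrt(60) = 4*sqrt(15); 2*sqrt(234) = 6*sqrt(26); 2*sqrt(416) = 8*sqrt(26); 3*sqrt(540) = 18*sqrt(15)

2*sqrt(26) + 32*sqrt(15)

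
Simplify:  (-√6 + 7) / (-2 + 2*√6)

Multiply numerator and denominator by -2*√6 - 2.
Denominator becomes -20; numerator becomes -12*√6 - 2.

(1 + 6*√6)/10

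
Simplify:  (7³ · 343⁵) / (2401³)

7³ = 7^3; 343⁵ = 7^15; 2401³ = 7^12
Combine exponents: 7^6

7^6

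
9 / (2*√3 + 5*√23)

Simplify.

(-18*√3 + 45*√23)/563

Multiply numerator and denominator by -5*√23 + 2*√3.
Denominator becomes -563; numerator becomes -45*√23 + 18*√3.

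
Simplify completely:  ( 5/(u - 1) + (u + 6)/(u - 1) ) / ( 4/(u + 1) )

(u^2 + 12*u + 11)/(4*u - 4)

Numerator: 5/(u - 1) + (u + 6)/(u - 1) = (u + 11)/(u - 1)
Denominator: 4/(u + 1) = 4/(u + 1)
Divide: ((u + 11)/(u - 1)) · (u/4 + 1/4) = (u^2 + 12*u + 11)/(4*u - 4)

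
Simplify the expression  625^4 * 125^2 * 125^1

625^4 = 5^16; 125^2 = 5^6; 125^1 = 5^3
Combine exponents: 5^25

5^25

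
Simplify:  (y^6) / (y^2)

Quotient: y^4

y^4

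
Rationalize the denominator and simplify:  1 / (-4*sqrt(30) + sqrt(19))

(-4*sqrt(30) - sqrt(19))/461

Multiply numerator and denominator by sqrt(19) + 4*sqrt(30).
Denominator becomes -461; numerator becomes sqrt(19) + 4*sqrt(30).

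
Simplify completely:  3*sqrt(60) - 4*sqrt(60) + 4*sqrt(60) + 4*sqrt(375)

26*sqrt(15)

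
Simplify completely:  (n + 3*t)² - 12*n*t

(n - 3*t)²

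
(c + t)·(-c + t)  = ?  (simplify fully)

Product of conjugates: (P+Q)(P-Q) = P^2 - Q^2.

-c² + t²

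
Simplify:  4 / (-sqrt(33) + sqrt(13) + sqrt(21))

Group as (sqrt(13) + sqrt(21)) - sqrt(33); multiply by (sqrt(13) + sqrt(21)) + sqrt(33), then rationalise the remaining surd.

(-4*sqrt(33) + 100*sqrt(21) + 164*sqrt(13) + 24*sqrt(1001))/1091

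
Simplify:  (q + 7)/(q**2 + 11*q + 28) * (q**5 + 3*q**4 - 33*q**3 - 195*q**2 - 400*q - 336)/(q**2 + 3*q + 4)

q**2 - 4*q - 21

Factor: q**2 + 11*q + 28 = (q + 7)*(q + 4);  q**5 + 3*q**4 - 33*q**3 - 195*q**2 - 400*q - 336 = (q + 4)*(q - 7)*(q + 3)*(q**2 + 3*q + 4)
Cancel the common factors (q**2 + 3*q + 4), (q + 4), (q + 7).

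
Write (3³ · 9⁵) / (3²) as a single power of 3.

3^11

3³ = 3^3; 9⁵ = 3^10; 3² = 3^2
Combine exponents: 3^11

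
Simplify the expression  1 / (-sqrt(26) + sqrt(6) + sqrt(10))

(5*sqrt(26) + 11*sqrt(10) + 15*sqrt(6) + 2*sqrt(390))/70

Group as (sqrt(6) + sqrt(10)) - sqrt(26); multiply by (sqrt(6) + sqrt(10)) + sqrt(26), then rationalise the remaining surd.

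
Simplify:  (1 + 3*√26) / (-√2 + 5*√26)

Multiply numerator and denominator by √2 + 5*√26.
Denominator becomes 648; numerator becomes √2 + 6*√13 + 5*√26 + 390.

(√2 + 6*√13 + 5*√26 + 390)/648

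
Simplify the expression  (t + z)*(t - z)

t^2 - z^2

Difference of squares with P = t, Q = z.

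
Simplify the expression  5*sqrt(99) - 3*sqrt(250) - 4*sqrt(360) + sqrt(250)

-34*sqrt(10) + 15*sqrt(11)

5*sqrt(99) = 15*sqrt(11); 3*sqrt(250) = 15*sqrt(10); 4*sqrt(360) = 24*sqrt(10); sqrt(250) = 5*sqrt(10)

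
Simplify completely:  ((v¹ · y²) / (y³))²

v²/y²

Inside the bracket: v¹ · (y^-1)
Raise to the power 2: v² · (y^-2)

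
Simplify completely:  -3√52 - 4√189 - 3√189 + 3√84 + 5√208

-15*√21 + 14*√13

3√52 = 6*√13; 4√189 = 12*√21; 3√189 = 9*√21; 3√84 = 6*√21; 5√208 = 20*√13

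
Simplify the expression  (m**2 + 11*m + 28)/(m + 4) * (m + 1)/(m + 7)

m + 1

Factor: m**2 + 11*m + 28 = (m + 7)*(m + 4)
Cancel the common factors (m + 4), (m + 7).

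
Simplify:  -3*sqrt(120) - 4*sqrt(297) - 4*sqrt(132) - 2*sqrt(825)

3*sqrt(120) = 6*sqrt(30); 4*sqrt(297) = 12*sqrt(33); 4*sqrt(132) = 8*sqrt(33); 2*sqrt(825) = 10*sqrt(33)

-30*sqrt(33) - 6*sqrt(30)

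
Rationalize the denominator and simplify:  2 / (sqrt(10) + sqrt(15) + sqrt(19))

Group as (sqrt(10) + sqrt(15)) + sqrt(19); multiply by (sqrt(10) + sqrt(15)) - sqrt(19), then rationalise the remaining surd.

(-5*sqrt(114) + 3*sqrt(19) + 7*sqrt(15) + 12*sqrt(10))/141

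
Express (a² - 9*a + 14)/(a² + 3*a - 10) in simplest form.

(a - 7)/(a + 5)

Factor: a² - 9*a + 14 = (a - 7)·(a - 2);  a² + 3*a - 10 = (a - 2)·(a + 5)
Cancel the common factor (a - 2).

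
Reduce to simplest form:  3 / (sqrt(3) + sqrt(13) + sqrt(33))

(-69*sqrt(13) - 129*sqrt(3) + 18*sqrt(143) + 51*sqrt(33))/133

Group as (sqrt(3) + sqrt(13)) + sqrt(33); multiply by (sqrt(3) + sqrt(13)) - sqrt(33), then rationalise the remaining surd.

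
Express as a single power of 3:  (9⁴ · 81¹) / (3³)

9⁴ = 3^8; 81¹ = 3^4; 3³ = 3^3
Combine exponents: 3^9

3^9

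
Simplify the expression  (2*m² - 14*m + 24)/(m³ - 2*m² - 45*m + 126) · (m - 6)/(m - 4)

2/(m + 7)

Factor: 2*m² - 14*m + 24 = 2·(m - 4)·(m - 3);  m³ - 2*m² - 45*m + 126 = (m + 7)·(m - 3)·(m - 6)
Cancel the common factors (m - 6), (m - 4), (m - 3).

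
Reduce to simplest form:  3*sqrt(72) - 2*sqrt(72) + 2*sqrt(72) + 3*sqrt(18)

27*sqrt(2)

3*sqrt(72) = 18*sqrt(2); 2*sqrt(72) = 12*sqrt(2); 2*sqrt(72) = 12*sqrt(2); 3*sqrt(18) = 9*sqrt(2)
Combine: (18 - 12 + 12 + 9)·sqrt(2) = 27*sqrt(2)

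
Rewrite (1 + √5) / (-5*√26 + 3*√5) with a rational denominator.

(-5*√130 - 5*√26 - 15 - 3*√5)/605

Multiply numerator and denominator by 3*√5 + 5*√26.
Denominator becomes -605; numerator becomes 3*√5 + 15 + 5*√26 + 5*√130.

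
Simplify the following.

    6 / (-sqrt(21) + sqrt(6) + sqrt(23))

(-12*sqrt(21) + 6*sqrt(23) + 57*sqrt(6) + 9*sqrt(322))/122

Group as (sqrt(6) + sqrt(23)) - sqrt(21); multiply by (sqrt(6) + sqrt(23)) + sqrt(21), then rationalise the remaining surd.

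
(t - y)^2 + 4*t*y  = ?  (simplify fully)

(t + y)^2

Expand the square and combine the 4*t*y term.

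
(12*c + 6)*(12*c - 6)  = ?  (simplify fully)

(12*c)**2 - (6)**2 = 144*c**2 - 36.

144*c**2 - 36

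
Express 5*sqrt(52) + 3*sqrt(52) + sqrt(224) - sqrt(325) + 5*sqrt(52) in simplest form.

5*sqrt(52) = 10*sqrt(13); 3*sqrt(52) = 6*sqrt(13); sqrt(224) = 4*sqrt(14); sqrt(325) = 5*sqrt(13); 5*sqrt(52) = 10*sqrt(13)

4*sqrt(14) + 21*sqrt(13)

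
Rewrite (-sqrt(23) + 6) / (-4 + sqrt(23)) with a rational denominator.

(1 + 2*sqrt(23))/7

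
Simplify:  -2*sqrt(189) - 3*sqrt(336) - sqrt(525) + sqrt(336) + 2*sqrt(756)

-7*sqrt(21)

2*sqrt(189) = 6*sqrt(21); 3*sqrt(336) = 12*sqrt(21); sqrt(525) = 5*sqrt(21); sqrt(336) = 4*sqrt(21); 2*sqrt(756) = 12*sqrt(21)
Combine: (-6 - 12 - 5 + 4 + 12)·sqrt(21) = -7*sqrt(21)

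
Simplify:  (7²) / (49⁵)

7² = 7^2; 49⁵ = 7^10
Combine exponents: 7^(-8)

7^(-8)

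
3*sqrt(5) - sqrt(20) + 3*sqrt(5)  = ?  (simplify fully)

4*sqrt(5)

3*sqrt(5) = 3*sqrt(5); sqrt(20) = 2*sqrt(5); 3*sqrt(5) = 3*sqrt(5)
Combine: (3 - 2 + 3)·sqrt(5) = 4*sqrt(5)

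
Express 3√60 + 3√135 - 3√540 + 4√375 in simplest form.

17*√15

3√60 = 6*√15; 3√135 = 9*√15; 3√540 = 18*√15; 4√375 = 20*√15
Combine: (6 + 9 - 18 + 20)·√15 = 17*√15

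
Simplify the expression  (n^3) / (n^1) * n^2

Quotient: n^2
Multiply by n^2: add exponents.

n^4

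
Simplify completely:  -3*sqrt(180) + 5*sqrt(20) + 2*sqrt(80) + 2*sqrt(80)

8*sqrt(5)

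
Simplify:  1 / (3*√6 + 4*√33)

(-3*√6 + 4*√33)/474

Multiply numerator and denominator by -4*√33 + 3*√6.
Denominator becomes -474; numerator becomes -4*√33 + 3*√6.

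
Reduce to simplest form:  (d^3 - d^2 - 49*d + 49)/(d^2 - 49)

Factor: d^3 - d^2 - 49*d + 49 = (d - 7)*(d - 1)*(d + 7);  d^2 - 49 = (d + 7)*(d - 7)
Cancel the common factors (d - 7), (d + 7).

d - 1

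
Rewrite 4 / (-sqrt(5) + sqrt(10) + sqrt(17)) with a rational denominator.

Group as (sqrt(10) + sqrt(17)) - sqrt(5); multiply by (sqrt(10) + sqrt(17)) + sqrt(5), then rationalise the remaining surd.

(-22*sqrt(5) - 2*sqrt(17) + 12*sqrt(10) + 10*sqrt(34))/49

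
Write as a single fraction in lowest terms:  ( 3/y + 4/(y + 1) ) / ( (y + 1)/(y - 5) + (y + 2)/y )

(7*y² - 32*y - 15)/(2*y³ - 12*y - 10)

Numerator: 3/y + 4/(y + 1) = (7*y + 3)/(y² + y)
Denominator: (y + 1)/(y - 5) + (y + 2)/y = (2*y² - 2*y - 10)/(y² - 5*y)
Divide: ((7*y + 3)/(y² + y)) · ((y² - 5*y)/(2*y² - 2*y - 10)) = (7*y² - 32*y - 15)/(2*y³ - 12*y - 10)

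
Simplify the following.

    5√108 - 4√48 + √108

5√108 = 30*√3; 4√48 = 16*√3; √108 = 6*√3
Combine: (30 - 16 + 6)·√3 = 20*√3

20*√3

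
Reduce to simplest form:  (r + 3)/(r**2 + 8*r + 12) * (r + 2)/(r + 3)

Factor: r**2 + 8*r + 12 = (r + 6)*(r + 2)
Cancel the common factors (r + 2), (r + 3).

1/(r + 6)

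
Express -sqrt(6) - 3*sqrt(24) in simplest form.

sqrt(6) = sqrt(6); 3*sqrt(24) = 6*sqrt(6)
Combine: (-1 - 6)·sqrt(6) = -7*sqrt(6)

-7*sqrt(6)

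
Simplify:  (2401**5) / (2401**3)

2401**5 = 7**20; 2401**3 = 7**12
Combine exponents: 7**8

7**8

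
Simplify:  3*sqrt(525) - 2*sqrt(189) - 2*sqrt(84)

5*sqrt(21)

3*sqrt(525) = 15*sqrt(21); 2*sqrt(189) = 6*sqrt(21); 2*sqrt(84) = 4*sqrt(21)
Combine: (15 - 6 - 4)·sqrt(21) = 5*sqrt(21)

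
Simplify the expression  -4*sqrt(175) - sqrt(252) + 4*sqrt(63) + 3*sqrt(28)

4*sqrt(175) = 20*sqrt(7); sqrt(252) = 6*sqrt(7); 4*sqrt(63) = 12*sqrt(7); 3*sqrt(28) = 6*sqrt(7)
Combine: (-20 - 6 + 12 + 6)·sqrt(7) = -8*sqrt(7)

-8*sqrt(7)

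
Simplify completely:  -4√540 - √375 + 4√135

4√540 = 24*√15; √375 = 5*√15; 4√135 = 12*√15
Combine: (-24 - 5 + 12)·√15 = -17*√15

-17*√15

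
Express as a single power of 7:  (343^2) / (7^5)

343^2 = 7^6; 7^5 = 7^5
Combine exponents: 7^1

7^1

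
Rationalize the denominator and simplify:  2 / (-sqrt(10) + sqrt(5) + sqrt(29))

-12*sqrt(10) - 7*sqrt(29) + 17*sqrt(5) + 5*sqrt(58)

Group as (sqrt(5) + sqrt(29)) - sqrt(10); multiply by (sqrt(5) + sqrt(29)) + sqrt(10), then rationalise the remaining surd.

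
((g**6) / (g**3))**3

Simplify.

Inside the bracket: g**3
Raise to the power 3: g**9

g**9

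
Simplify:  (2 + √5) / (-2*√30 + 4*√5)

Multiply numerator and denominator by 4*√5 + 2*√30.
Denominator becomes -40; numerator becomes 8*√5 + 20 + 4*√30 + 10*√6.

(-5*√6 - 2*√30 - 10 - 4*√5)/20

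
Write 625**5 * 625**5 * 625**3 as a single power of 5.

625**5 = 5**20; 625**5 = 5**20; 625**3 = 5**12
Combine exponents: 5**52

5**52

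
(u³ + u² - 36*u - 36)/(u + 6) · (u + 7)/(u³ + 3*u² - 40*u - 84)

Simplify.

(u + 1)/(u + 2)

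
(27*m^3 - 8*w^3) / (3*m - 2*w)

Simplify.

(3*m)^3 - (2*w)^3 = (3*m - 2*w)(9*m^2 + 6*m*w + 4*w^2).

9*m^2 + 6*m*w + 4*w^2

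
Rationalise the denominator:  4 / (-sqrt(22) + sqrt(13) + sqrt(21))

Group as (sqrt(13) + sqrt(21)) - sqrt(22); multiply by (sqrt(13) + sqrt(21)) + sqrt(22), then rationalise the remaining surd.

(-12*sqrt(22) + 14*sqrt(21) + 30*sqrt(13) + 2*sqrt(6006))/237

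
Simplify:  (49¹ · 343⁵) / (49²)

49¹ = 7^2; 343⁵ = 7^15; 49² = 7^4
Combine exponents: 7^13

7^13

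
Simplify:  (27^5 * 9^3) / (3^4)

27^5 = 3^15; 9^3 = 3^6; 3^4 = 3^4
Combine exponents: 3^17

3^17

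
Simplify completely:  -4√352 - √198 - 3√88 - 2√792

-37*√22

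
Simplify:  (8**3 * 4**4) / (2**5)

8**3 = 2**9; 4**4 = 2**8; 2**5 = 2**5
Combine exponents: 2**12

2**12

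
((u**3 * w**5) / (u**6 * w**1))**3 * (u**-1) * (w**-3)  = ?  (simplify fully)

w**9/u**10

Inside the bracket: (u**-3) * w**4
Raise to the power 3: (u**-9) * w**12
Multiply by (u**-1) * (w**-3): add exponents.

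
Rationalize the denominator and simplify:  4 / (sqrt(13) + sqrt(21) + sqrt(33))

(-24*sqrt(1001) + 4*sqrt(33) + 100*sqrt(21) + 164*sqrt(13))/1091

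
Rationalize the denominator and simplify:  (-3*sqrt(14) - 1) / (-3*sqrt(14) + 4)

Multiply numerator and denominator by 4 + 3*sqrt(14).
Denominator becomes -110; numerator becomes -130 - 15*sqrt(14).

(3*sqrt(14) + 26)/22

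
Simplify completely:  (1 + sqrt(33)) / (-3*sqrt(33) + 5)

(-13 - sqrt(33))/34

Multiply numerator and denominator by 5 + 3*sqrt(33).
Denominator becomes -272; numerator becomes 8*sqrt(33) + 104.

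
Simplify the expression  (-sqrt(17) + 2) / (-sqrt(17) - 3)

Multiply numerator and denominator by -3 + sqrt(17).
Denominator becomes -8; numerator becomes -23 + 5*sqrt(17).

(-5*sqrt(17) + 23)/8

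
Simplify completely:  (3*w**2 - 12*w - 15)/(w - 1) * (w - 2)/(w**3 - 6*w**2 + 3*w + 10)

Factor: 3*w**2 - 12*w - 15 = 3*(w - 5)*(w + 1);  w**3 - 6*w**2 + 3*w + 10 = (w + 1)*(w - 5)*(w - 2)
Cancel the common factors (w - 5), (w - 2), (w + 1).

3/(w - 1)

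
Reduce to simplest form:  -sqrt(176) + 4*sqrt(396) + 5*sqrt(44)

sqrt(176) = 4*sqrt(11); 4*sqrt(396) = 24*sqrt(11); 5*sqrt(44) = 10*sqrt(11)
Combine: (-4 + 24 + 10)·sqrt(11) = 30*sqrt(11)

30*sqrt(11)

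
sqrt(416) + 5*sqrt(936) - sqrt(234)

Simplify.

31*sqrt(26)

sqrt(416) = 4*sqrt(26); 5*sqrt(936) = 30*sqrt(26); sqrt(234) = 3*sqrt(26)
Combine: (4 + 30 - 3)·sqrt(26) = 31*sqrt(26)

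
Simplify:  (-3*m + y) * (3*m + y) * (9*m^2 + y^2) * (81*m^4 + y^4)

Pair the conjugate factors: (y+(3*m))(y-(3*m)) = -9*m^2 + y^2, then repeat with the next factor.

-6561*m^8 + y^8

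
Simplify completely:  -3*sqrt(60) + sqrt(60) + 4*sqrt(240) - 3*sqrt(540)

-6*sqrt(15)

3*sqrt(60) = 6*sqrt(15); sqrt(60) = 2*sqrt(15); 4*sqrt(240) = 16*sqrt(15); 3*sqrt(540) = 18*sqrt(15)
Combine: (-6 + 2 + 16 - 18)·sqrt(15) = -6*sqrt(15)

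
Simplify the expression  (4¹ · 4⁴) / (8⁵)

2^(-5)

4¹ = 2^2; 4⁴ = 2^8; 8⁵ = 2^15
Combine exponents: 2^(-5)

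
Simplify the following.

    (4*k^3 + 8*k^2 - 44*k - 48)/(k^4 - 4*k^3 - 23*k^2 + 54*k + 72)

Factor: 4*k^3 + 8*k^2 - 44*k - 48 = 4*(k + 1)*(k - 3)*(k + 4);  k^4 - 4*k^3 - 23*k^2 + 54*k + 72 = (k + 1)*(k - 3)*(k + 4)*(k - 6)
Cancel the common factors (k - 3), (k + 1), (k + 4).

4/(k - 6)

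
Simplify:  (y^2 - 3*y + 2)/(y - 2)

Factor: y^2 - 3*y + 2 = (y - 2)*(y - 1)
Cancel the common factor (y - 2).

y - 1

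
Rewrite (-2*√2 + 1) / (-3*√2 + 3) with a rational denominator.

(√2 + 3)/3

Multiply numerator and denominator by 3 + 3*√2.
Denominator becomes -9; numerator becomes -9 - 3*√2.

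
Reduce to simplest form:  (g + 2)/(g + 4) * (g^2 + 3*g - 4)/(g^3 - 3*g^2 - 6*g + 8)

1/(g - 4)

Factor: g^2 + 3*g - 4 = (g - 1)*(g + 4);  g^3 - 3*g^2 - 6*g + 8 = (g - 4)*(g + 2)*(g - 1)
Cancel the common factors (g + 2), (g + 4), (g - 1).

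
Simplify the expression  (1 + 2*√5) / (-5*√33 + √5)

(-10*√165 - 5*√33 - 10 - √5)/820

Multiply numerator and denominator by √5 + 5*√33.
Denominator becomes -820; numerator becomes √5 + 10 + 5*√33 + 10*√165.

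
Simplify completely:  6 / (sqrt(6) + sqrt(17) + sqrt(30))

(-72*sqrt(85) - 42*sqrt(30) + 114*sqrt(17) + 246*sqrt(6))/359

Group as (sqrt(6) + sqrt(30)) + sqrt(17); multiply by (sqrt(6) + sqrt(30)) - sqrt(17), then rationalise the remaining surd.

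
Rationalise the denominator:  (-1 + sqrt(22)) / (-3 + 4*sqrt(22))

Multiply numerator and denominator by -4*sqrt(22) - 3.
Denominator becomes -343; numerator becomes -85 + sqrt(22).

(-sqrt(22) + 85)/343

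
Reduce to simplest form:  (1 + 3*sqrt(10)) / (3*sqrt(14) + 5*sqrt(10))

(-18*sqrt(35) - 3*sqrt(14) + 5*sqrt(10) + 150)/124

Multiply numerator and denominator by -3*sqrt(14) + 5*sqrt(10).
Denominator becomes 124; numerator becomes -18*sqrt(35) - 3*sqrt(14) + 5*sqrt(10) + 150.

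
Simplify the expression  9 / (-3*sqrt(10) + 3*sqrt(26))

Multiply numerator and denominator by 3*sqrt(10) + 3*sqrt(26).
Denominator becomes 144; numerator becomes 27*sqrt(10) + 27*sqrt(26).

(3*sqrt(10) + 3*sqrt(26))/16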